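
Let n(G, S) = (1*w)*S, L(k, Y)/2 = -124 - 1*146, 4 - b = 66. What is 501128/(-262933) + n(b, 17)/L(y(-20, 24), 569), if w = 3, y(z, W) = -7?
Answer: -94672901/47327940 ≈ -2.0004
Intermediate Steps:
b = -62 (b = 4 - 1*66 = 4 - 66 = -62)
L(k, Y) = -540 (L(k, Y) = 2*(-124 - 1*146) = 2*(-124 - 146) = 2*(-270) = -540)
n(G, S) = 3*S (n(G, S) = (1*3)*S = 3*S)
501128/(-262933) + n(b, 17)/L(y(-20, 24), 569) = 501128/(-262933) + (3*17)/(-540) = 501128*(-1/262933) + 51*(-1/540) = -501128/262933 - 17/180 = -94672901/47327940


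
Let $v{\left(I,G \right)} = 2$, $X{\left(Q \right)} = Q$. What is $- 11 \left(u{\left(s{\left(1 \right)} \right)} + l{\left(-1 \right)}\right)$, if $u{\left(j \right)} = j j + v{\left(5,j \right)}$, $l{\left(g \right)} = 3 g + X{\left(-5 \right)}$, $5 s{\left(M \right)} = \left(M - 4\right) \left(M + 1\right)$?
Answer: $\frac{1254}{25} \approx 50.16$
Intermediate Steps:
$s{\left(M \right)} = \frac{\left(1 + M\right) \left(-4 + M\right)}{5}$ ($s{\left(M \right)} = \frac{\left(M - 4\right) \left(M + 1\right)}{5} = \frac{\left(-4 + M\right) \left(1 + M\right)}{5} = \frac{\left(1 + M\right) \left(-4 + M\right)}{5}$)
$l{\left(g \right)} = -5 + 3 g$ ($l{\left(g \right)} = 3 g - 5 = -5 + 3 g$)
$u{\left(j \right)} = 2 + j^{2}$ ($u{\left(j \right)} = j j + 2 = j^{2} + 2 = 2 + j^{2}$)
$- 11 \left(u{\left(s{\left(1 \right)} \right)} + l{\left(-1 \right)}\right) = - 11 \left(\left(2 + \left(- \frac{4}{5} - \frac{3}{5} + \frac{1^{2}}{5}\right)^{2}\right) + \left(-5 + 3 \left(-1\right)\right)\right) = - 11 \left(\left(2 + \left(- \frac{4}{5} - \frac{3}{5} + \frac{1}{5} \cdot 1\right)^{2}\right) - 8\right) = - 11 \left(\left(2 + \left(- \frac{4}{5} - \frac{3}{5} + \frac{1}{5}\right)^{2}\right) - 8\right) = - 11 \left(\left(2 + \left(- \frac{6}{5}\right)^{2}\right) - 8\right) = - 11 \left(\left(2 + \frac{36}{25}\right) - 8\right) = - 11 \left(\frac{86}{25} - 8\right) = \left(-11\right) \left(- \frac{114}{25}\right) = \frac{1254}{25}$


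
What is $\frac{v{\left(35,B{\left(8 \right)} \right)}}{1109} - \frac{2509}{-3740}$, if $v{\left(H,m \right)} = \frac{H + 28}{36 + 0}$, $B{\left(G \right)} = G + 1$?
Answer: $\frac{1394513}{2073830} \approx 0.67243$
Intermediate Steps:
$B{\left(G \right)} = 1 + G$
$v{\left(H,m \right)} = \frac{7}{9} + \frac{H}{36}$ ($v{\left(H,m \right)} = \frac{28 + H}{36} = \left(28 + H\right) \frac{1}{36} = \frac{7}{9} + \frac{H}{36}$)
$\frac{v{\left(35,B{\left(8 \right)} \right)}}{1109} - \frac{2509}{-3740} = \frac{\frac{7}{9} + \frac{1}{36} \cdot 35}{1109} - \frac{2509}{-3740} = \left(\frac{7}{9} + \frac{35}{36}\right) \frac{1}{1109} - - \frac{2509}{3740} = \frac{7}{4} \cdot \frac{1}{1109} + \frac{2509}{3740} = \frac{7}{4436} + \frac{2509}{3740} = \frac{1394513}{2073830}$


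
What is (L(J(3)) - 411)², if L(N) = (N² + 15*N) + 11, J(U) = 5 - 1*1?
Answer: 104976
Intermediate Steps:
J(U) = 4 (J(U) = 5 - 1 = 4)
L(N) = 11 + N² + 15*N
(L(J(3)) - 411)² = ((11 + 4² + 15*4) - 411)² = ((11 + 16 + 60) - 411)² = (87 - 411)² = (-324)² = 104976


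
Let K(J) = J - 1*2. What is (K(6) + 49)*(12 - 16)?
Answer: -212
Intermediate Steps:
K(J) = -2 + J (K(J) = J - 2 = -2 + J)
(K(6) + 49)*(12 - 16) = ((-2 + 6) + 49)*(12 - 16) = (4 + 49)*(-4) = 53*(-4) = -212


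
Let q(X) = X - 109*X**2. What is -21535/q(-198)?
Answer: 21535/4273434 ≈ 0.0050393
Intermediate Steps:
q(X) = X - 109*X**2
-21535/q(-198) = -21535*(-1/(198*(1 - 109*(-198)))) = -21535*(-1/(198*(1 + 21582))) = -21535/((-198*21583)) = -21535/(-4273434) = -21535*(-1/4273434) = 21535/4273434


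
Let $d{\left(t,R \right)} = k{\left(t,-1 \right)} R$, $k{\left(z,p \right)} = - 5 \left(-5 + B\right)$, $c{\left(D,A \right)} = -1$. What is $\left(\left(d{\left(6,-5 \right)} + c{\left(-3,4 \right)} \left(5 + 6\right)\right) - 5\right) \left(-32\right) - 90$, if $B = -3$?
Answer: $6822$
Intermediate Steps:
$k{\left(z,p \right)} = 40$ ($k{\left(z,p \right)} = - 5 \left(-5 - 3\right) = \left(-5\right) \left(-8\right) = 40$)
$d{\left(t,R \right)} = 40 R$
$\left(\left(d{\left(6,-5 \right)} + c{\left(-3,4 \right)} \left(5 + 6\right)\right) - 5\right) \left(-32\right) - 90 = \left(\left(40 \left(-5\right) - \left(5 + 6\right)\right) - 5\right) \left(-32\right) - 90 = \left(\left(-200 - 11\right) - 5\right) \left(-32\right) - 90 = \left(-211 - 5\right) \left(-32\right) - 90 = \left(-216\right) \left(-32\right) - 90 = 6912 - 90 = 6822$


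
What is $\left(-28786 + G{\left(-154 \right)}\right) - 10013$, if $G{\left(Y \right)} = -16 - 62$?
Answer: $-38877$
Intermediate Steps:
$G{\left(Y \right)} = -78$ ($G{\left(Y \right)} = -16 - 62 = -78$)
$\left(-28786 + G{\left(-154 \right)}\right) - 10013 = \left(-28786 - 78\right) - 10013 = -28864 - 10013 = -38877$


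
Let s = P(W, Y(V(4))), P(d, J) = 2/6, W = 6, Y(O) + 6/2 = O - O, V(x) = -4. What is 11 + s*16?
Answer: 49/3 ≈ 16.333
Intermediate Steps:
Y(O) = -3 (Y(O) = -3 + (O - O) = -3 + 0 = -3)
P(d, J) = 1/3 (P(d, J) = 2*(1/6) = 1/3)
s = 1/3 ≈ 0.33333
11 + s*16 = 11 + (1/3)*16 = 11 + 16/3 = 49/3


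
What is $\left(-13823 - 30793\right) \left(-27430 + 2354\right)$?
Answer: $1118790816$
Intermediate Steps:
$\left(-13823 - 30793\right) \left(-27430 + 2354\right) = \left(-44616\right) \left(-25076\right) = 1118790816$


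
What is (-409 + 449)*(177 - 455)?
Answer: -11120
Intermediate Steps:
(-409 + 449)*(177 - 455) = 40*(-278) = -11120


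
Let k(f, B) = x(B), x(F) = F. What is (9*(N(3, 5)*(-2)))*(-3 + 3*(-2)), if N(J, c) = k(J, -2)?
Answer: -324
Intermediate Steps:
k(f, B) = B
N(J, c) = -2
(9*(N(3, 5)*(-2)))*(-3 + 3*(-2)) = (9*(-2*(-2)))*(-3 + 3*(-2)) = (9*4)*(-3 - 6) = 36*(-9) = -324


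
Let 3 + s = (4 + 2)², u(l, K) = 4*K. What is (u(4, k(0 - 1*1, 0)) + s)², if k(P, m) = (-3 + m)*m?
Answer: 1089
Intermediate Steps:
k(P, m) = m*(-3 + m)
s = 33 (s = -3 + (4 + 2)² = -3 + 6² = -3 + 36 = 33)
(u(4, k(0 - 1*1, 0)) + s)² = (4*(0*(-3 + 0)) + 33)² = (4*(0*(-3)) + 33)² = (4*0 + 33)² = (0 + 33)² = 33² = 1089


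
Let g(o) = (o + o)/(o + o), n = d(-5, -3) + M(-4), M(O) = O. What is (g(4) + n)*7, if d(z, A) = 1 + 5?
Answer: 21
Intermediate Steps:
d(z, A) = 6
n = 2 (n = 6 - 4 = 2)
g(o) = 1 (g(o) = (2*o)/((2*o)) = (2*o)*(1/(2*o)) = 1)
(g(4) + n)*7 = (1 + 2)*7 = 3*7 = 21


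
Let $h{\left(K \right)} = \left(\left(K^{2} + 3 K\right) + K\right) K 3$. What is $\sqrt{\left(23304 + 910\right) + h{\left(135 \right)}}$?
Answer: $\sqrt{7624039} \approx 2761.2$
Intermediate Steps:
$h{\left(K \right)} = 3 K \left(K^{2} + 4 K\right)$ ($h{\left(K \right)} = \left(K^{2} + 4 K\right) K 3 = K \left(K^{2} + 4 K\right) 3 = 3 K \left(K^{2} + 4 K\right)$)
$\sqrt{\left(23304 + 910\right) + h{\left(135 \right)}} = \sqrt{\left(23304 + 910\right) + 3 \cdot 135^{2} \left(4 + 135\right)} = \sqrt{24214 + 3 \cdot 18225 \cdot 139} = \sqrt{24214 + 7599825} = \sqrt{7624039}$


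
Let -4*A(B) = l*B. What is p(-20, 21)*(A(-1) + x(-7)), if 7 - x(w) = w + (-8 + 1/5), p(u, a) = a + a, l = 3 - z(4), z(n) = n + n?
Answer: 8631/10 ≈ 863.10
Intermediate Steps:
z(n) = 2*n
l = -5 (l = 3 - 2*4 = 3 - 1*8 = 3 - 8 = -5)
p(u, a) = 2*a
A(B) = 5*B/4 (A(B) = -(-5)*B/4 = 5*B/4)
x(w) = 74/5 - w (x(w) = 7 - (w + (-8 + 1/5)) = 7 - (w - 39/5) = 7 - (-39/5 + w) = 7 + (39/5 - w) = 74/5 - w)
p(-20, 21)*(A(-1) + x(-7)) = (2*21)*((5/4)*(-1) + (74/5 - 1*(-7))) = 42*(-5/4 + (74/5 + 7)) = 42*(-5/4 + 109/5) = 42*(411/20) = 8631/10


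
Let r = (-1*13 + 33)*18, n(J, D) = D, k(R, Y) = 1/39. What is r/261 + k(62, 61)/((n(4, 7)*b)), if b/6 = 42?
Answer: 2751869/1995084 ≈ 1.3793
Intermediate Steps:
b = 252 (b = 6*42 = 252)
k(R, Y) = 1/39
r = 360 (r = (-13 + 33)*18 = 20*18 = 360)
r/261 + k(62, 61)/((n(4, 7)*b)) = 360/261 + 1/(39*((7*252))) = 360*(1/261) + (1/39)/1764 = 40/29 + (1/39)*(1/1764) = 40/29 + 1/68796 = 2751869/1995084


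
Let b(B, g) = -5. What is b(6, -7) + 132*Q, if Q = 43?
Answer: 5671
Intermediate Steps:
b(6, -7) + 132*Q = -5 + 132*43 = -5 + 5676 = 5671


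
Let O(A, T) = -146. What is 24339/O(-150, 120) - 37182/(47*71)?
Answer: -86647815/487202 ≈ -177.85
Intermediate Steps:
24339/O(-150, 120) - 37182/(47*71) = 24339/(-146) - 37182/(47*71) = 24339*(-1/146) - 37182/3337 = -24339/146 - 37182*1/3337 = -24339/146 - 37182/3337 = -86647815/487202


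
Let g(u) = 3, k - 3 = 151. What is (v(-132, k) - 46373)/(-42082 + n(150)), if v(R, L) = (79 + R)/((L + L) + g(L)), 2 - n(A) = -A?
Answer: 7211028/6520115 ≈ 1.1060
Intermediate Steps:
k = 154 (k = 3 + 151 = 154)
n(A) = 2 + A (n(A) = 2 - (-1)*A = 2 + A)
v(R, L) = (79 + R)/(3 + 2*L) (v(R, L) = (79 + R)/((L + L) + 3) = (79 + R)/(2*L + 3) = (79 + R)/(3 + 2*L))
(v(-132, k) - 46373)/(-42082 + n(150)) = ((79 - 132)/(3 + 2*154) - 46373)/(-42082 + (2 + 150)) = (-53/(3 + 308) - 46373)/(-42082 + 152) = (-53/311 - 46373)/(-41930) = ((1/311)*(-53) - 46373)*(-1/41930) = (-53/311 - 46373)*(-1/41930) = -14422056/311*(-1/41930) = 7211028/6520115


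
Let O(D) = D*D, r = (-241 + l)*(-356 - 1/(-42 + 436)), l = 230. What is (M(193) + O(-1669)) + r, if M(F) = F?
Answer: 1099129991/394 ≈ 2.7897e+6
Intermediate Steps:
r = 1542915/394 (r = (-241 + 230)*(-356 - 1/(-42 + 436)) = -11*(-356 - 1/394) = -11*(-140265/394) = 1542915/394 ≈ 3916.0)
O(D) = D**2
(M(193) + O(-1669)) + r = (193 + (-1669)**2) + 1542915/394 = (193 + 2785561) + 1542915/394 = 2785754 + 1542915/394 = 1099129991/394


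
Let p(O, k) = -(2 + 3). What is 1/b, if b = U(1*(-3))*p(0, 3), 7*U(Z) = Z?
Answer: 7/15 ≈ 0.46667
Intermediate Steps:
p(O, k) = -5 (p(O, k) = -1*5 = -5)
U(Z) = Z/7
b = 15/7 (b = ((1*(-3))/7)*(-5) = ((⅐)*(-3))*(-5) = -3/7*(-5) = 15/7 ≈ 2.1429)
1/b = 1/(15/7) = 7/15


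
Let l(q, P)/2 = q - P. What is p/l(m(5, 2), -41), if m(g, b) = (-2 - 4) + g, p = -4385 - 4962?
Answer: -9347/80 ≈ -116.84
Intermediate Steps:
p = -9347
m(g, b) = -6 + g
l(q, P) = -2*P + 2*q (l(q, P) = 2*(q - P) = -2*P + 2*q)
p/l(m(5, 2), -41) = -9347/(-2*(-41) + 2*(-6 + 5)) = -9347/(82 + 2*(-1)) = -9347/(82 - 2) = -9347/80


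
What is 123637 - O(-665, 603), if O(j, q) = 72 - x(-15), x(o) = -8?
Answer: 123557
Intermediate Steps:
O(j, q) = 80 (O(j, q) = 72 - 1*(-8) = 72 + 8 = 80)
123637 - O(-665, 603) = 123637 - 1*80 = 123637 - 80 = 123557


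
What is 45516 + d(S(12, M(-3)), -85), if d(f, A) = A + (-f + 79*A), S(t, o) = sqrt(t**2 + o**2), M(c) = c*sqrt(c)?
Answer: 38716 - 3*sqrt(13) ≈ 38705.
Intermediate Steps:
M(c) = c**(3/2)
S(t, o) = sqrt(o**2 + t**2)
d(f, A) = -f + 80*A
45516 + d(S(12, M(-3)), -85) = 45516 + (-sqrt(((-3)**(3/2))**2 + 12**2) + 80*(-85)) = 45516 + (-sqrt((-3*I*sqrt(3))**2 + 144) - 6800) = 45516 + (-sqrt(-27 + 144) - 6800) = 45516 + (-sqrt(117) - 6800) = 45516 + (-3*sqrt(13) - 6800) = 45516 + (-6800 - 3*sqrt(13)) = 38716 - 3*sqrt(13)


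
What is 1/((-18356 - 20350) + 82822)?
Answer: 1/44116 ≈ 2.2668e-5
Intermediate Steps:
1/((-18356 - 20350) + 82822) = 1/(-38706 + 82822) = 1/44116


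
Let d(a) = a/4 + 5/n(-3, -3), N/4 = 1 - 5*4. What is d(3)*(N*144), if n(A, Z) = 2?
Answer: -35568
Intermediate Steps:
N = -76 (N = 4*(1 - 5*4) = 4*(1 - 20) = 4*(-19) = -76)
d(a) = 5/2 + a/4 (d(a) = a/4 + 5/2 = 5/2 + a/4)
d(3)*(N*144) = (5/2 + (1/4)*3)*(-76*144) = (5/2 + 3/4)*(-10944) = (13/4)*(-10944) = -35568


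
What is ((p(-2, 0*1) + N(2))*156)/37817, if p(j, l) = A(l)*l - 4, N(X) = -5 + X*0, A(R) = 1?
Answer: -108/2909 ≈ -0.037126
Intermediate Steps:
N(X) = -5 (N(X) = -5 + 0 = -5)
p(j, l) = -4 + l (p(j, l) = 1*l - 4 = l - 4 = -4 + l)
((p(-2, 0*1) + N(2))*156)/37817 = (((-4 + 0*1) - 5)*156)/37817 = (((-4 + 0) - 5)*156)*(1/37817) = ((-4 - 5)*156)*(1/37817) = -9*156*(1/37817) = -1404*1/37817 = -108/2909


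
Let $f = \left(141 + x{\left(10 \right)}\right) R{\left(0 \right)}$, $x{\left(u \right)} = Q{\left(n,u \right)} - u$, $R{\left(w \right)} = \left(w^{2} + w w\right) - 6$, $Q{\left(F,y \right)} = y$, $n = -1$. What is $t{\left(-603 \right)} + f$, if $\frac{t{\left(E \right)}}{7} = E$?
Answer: $-5067$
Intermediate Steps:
$t{\left(E \right)} = 7 E$
$R{\left(w \right)} = -6 + 2 w^{2}$ ($R{\left(w \right)} = \left(w^{2} + w^{2}\right) - 6 = 2 w^{2} - 6 = -6 + 2 w^{2}$)
$x{\left(u \right)} = 0$ ($x{\left(u \right)} = u - u = 0$)
$f = -846$ ($f = \left(141 + 0\right) \left(-6 + 2 \cdot 0^{2}\right) = 141 \left(-6 + 2 \cdot 0\right) = 141 \left(-6 + 0\right) = 141 \left(-6\right) = -846$)
$t{\left(-603 \right)} + f = 7 \left(-603\right) - 846 = -4221 - 846 = -5067$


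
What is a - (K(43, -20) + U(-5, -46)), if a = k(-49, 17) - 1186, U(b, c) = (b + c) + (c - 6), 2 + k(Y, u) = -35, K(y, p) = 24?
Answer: -1144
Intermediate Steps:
k(Y, u) = -37 (k(Y, u) = -2 - 35 = -37)
U(b, c) = -6 + b + 2*c (U(b, c) = (b + c) + (-6 + c) = -6 + b + 2*c)
a = -1223 (a = -37 - 1186 = -1223)
a - (K(43, -20) + U(-5, -46)) = -1223 - (24 + (-6 - 5 + 2*(-46))) = -1223 - (24 + (-6 - 5 - 92)) = -1223 - (24 - 103) = -1223 - 1*(-79) = -1223 + 79 = -1144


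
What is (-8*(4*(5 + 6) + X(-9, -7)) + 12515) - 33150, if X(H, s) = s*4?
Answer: -20763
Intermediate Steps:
X(H, s) = 4*s
(-8*(4*(5 + 6) + X(-9, -7)) + 12515) - 33150 = (-8*(4*(5 + 6) + 4*(-7)) + 12515) - 33150 = (-8*(4*11 - 28) + 12515) - 33150 = (-8*(44 - 28) + 12515) - 33150 = (-8*16 + 12515) - 33150 = (-128 + 12515) - 33150 = 12387 - 33150 = -20763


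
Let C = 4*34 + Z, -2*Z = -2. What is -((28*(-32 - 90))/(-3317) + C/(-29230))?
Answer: -99395251/96955910 ≈ -1.0252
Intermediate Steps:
Z = 1 (Z = -1/2*(-2) = 1)
C = 137 (C = 4*34 + 1 = 136 + 1 = 137)
-((28*(-32 - 90))/(-3317) + C/(-29230)) = -((28*(-32 - 90))/(-3317) + 137/(-29230)) = -((28*(-122))*(-1/3317) + 137*(-1/29230)) = -(-3416*(-1/3317) - 137/29230) = -(3416/3317 - 137/29230) = -1*99395251/96955910 = -99395251/96955910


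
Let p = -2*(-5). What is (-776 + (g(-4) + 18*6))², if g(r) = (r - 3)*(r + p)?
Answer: 504100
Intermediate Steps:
p = 10
g(r) = (-3 + r)*(10 + r) (g(r) = (r - 3)*(r + 10) = (-3 + r)*(10 + r))
(-776 + (g(-4) + 18*6))² = (-776 + ((-30 + (-4)² + 7*(-4)) + 18*6))² = (-776 + ((-30 + 16 - 28) + 108))² = (-776 + (-42 + 108))² = (-776 + 66)² = (-710)² = 504100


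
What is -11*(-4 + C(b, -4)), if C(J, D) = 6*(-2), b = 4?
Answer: 176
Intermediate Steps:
C(J, D) = -12
-11*(-4 + C(b, -4)) = -11*(-4 - 12) = -11*(-16) = 176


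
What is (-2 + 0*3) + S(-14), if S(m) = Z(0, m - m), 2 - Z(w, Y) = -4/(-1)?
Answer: -4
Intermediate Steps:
Z(w, Y) = -2 (Z(w, Y) = 2 - (-4)/(-1) = 2 - (-4)*(-1) = 2 - 1*4 = 2 - 4 = -2)
S(m) = -2
(-2 + 0*3) + S(-14) = (-2 + 0*3) - 2 = (-2 + 0) - 2 = -2 - 2 = -4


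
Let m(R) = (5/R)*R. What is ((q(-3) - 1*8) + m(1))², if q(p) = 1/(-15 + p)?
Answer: 3025/324 ≈ 9.3364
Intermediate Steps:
m(R) = 5
((q(-3) - 1*8) + m(1))² = ((1/(-15 - 3) - 1*8) + 5)² = ((1/(-18) - 8) + 5)² = ((-1/18 - 8) + 5)² = (-145/18 + 5)² = (-55/18)² = 3025/324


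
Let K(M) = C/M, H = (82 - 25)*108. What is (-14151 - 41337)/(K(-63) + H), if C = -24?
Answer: -291312/32321 ≈ -9.0131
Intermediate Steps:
H = 6156 (H = 57*108 = 6156)
K(M) = -24/M
(-14151 - 41337)/(K(-63) + H) = (-14151 - 41337)/(-24/(-63) + 6156) = -55488/(-24*(-1/63) + 6156) = -55488/(8/21 + 6156) = -55488/129284/21 = -55488*21/129284 = -291312/32321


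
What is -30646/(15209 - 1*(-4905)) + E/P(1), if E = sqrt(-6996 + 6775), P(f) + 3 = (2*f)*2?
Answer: -15323/10057 + I*sqrt(221) ≈ -1.5236 + 14.866*I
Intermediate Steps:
P(f) = -3 + 4*f (P(f) = -3 + (2*f)*2 = -3 + 4*f)
E = I*sqrt(221) (E = sqrt(-221) = I*sqrt(221) ≈ 14.866*I)
-30646/(15209 - 1*(-4905)) + E/P(1) = -30646/(15209 - 1*(-4905)) + (I*sqrt(221))/(-3 + 4*1) = -30646/(15209 + 4905) + (I*sqrt(221))/(-3 + 4) = -30646/20114 + (I*sqrt(221))/1 = -30646*1/20114 + (I*sqrt(221))*1 = -15323/10057 + I*sqrt(221)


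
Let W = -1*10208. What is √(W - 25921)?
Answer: I*√36129 ≈ 190.08*I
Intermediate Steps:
W = -10208
√(W - 25921) = √(-10208 - 25921) = √(-36129) = I*√36129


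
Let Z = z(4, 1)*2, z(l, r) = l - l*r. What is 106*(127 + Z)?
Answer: 13462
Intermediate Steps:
z(l, r) = l - l*r
Z = 0 (Z = (4*(1 - 1*1))*2 = (4*(1 - 1))*2 = (4*0)*2 = 0*2 = 0)
106*(127 + Z) = 106*(127 + 0) = 106*127 = 13462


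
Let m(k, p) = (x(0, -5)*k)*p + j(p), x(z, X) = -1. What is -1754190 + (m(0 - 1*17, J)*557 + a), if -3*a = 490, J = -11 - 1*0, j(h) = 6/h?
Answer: -61340933/33 ≈ -1.8588e+6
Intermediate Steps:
J = -11 (J = -11 + 0 = -11)
a = -490/3 (a = -1/3*490 = -490/3 ≈ -163.33)
m(k, p) = 6/p - k*p (m(k, p) = (-k)*p + 6/p = -k*p + 6/p = 6/p - k*p)
-1754190 + (m(0 - 1*17, J)*557 + a) = -1754190 + ((6/(-11) - 1*(0 - 1*17)*(-11))*557 - 490/3) = -1754190 + ((6*(-1/11) - 1*(0 - 17)*(-11))*557 - 490/3) = -1754190 + ((-6/11 - 1*(-17)*(-11))*557 - 490/3) = -1754190 + ((-6/11 - 187)*557 - 490/3) = -1754190 + (-2063/11*557 - 490/3) = -1754190 + (-1149091/11 - 490/3) = -1754190 - 3452663/33 = -61340933/33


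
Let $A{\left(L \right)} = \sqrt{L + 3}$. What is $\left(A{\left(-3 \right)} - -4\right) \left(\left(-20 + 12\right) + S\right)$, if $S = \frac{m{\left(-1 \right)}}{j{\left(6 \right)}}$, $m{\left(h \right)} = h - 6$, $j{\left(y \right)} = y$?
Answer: $- \frac{110}{3} \approx -36.667$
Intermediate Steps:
$A{\left(L \right)} = \sqrt{3 + L}$
$m{\left(h \right)} = -6 + h$ ($m{\left(h \right)} = h - 6 = -6 + h$)
$S = - \frac{7}{6}$ ($S = \frac{-6 - 1}{6} = \left(-7\right) \frac{1}{6} = - \frac{7}{6} \approx -1.1667$)
$\left(A{\left(-3 \right)} - -4\right) \left(\left(-20 + 12\right) + S\right) = \left(\sqrt{3 - 3} - -4\right) \left(\left(-20 + 12\right) - \frac{7}{6}\right) = \left(\sqrt{0} + 4\right) \left(-8 - \frac{7}{6}\right) = \left(0 + 4\right) \left(- \frac{55}{6}\right) = 4 \left(- \frac{55}{6}\right) = - \frac{110}{3}$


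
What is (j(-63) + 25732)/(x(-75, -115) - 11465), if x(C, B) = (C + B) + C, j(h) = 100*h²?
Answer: -211316/5865 ≈ -36.030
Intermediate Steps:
x(C, B) = B + 2*C (x(C, B) = (B + C) + C = B + 2*C)
(j(-63) + 25732)/(x(-75, -115) - 11465) = (100*(-63)² + 25732)/((-115 + 2*(-75)) - 11465) = (100*3969 + 25732)/((-115 - 150) - 11465) = (396900 + 25732)/(-265 - 11465) = 422632/(-11730) = 422632*(-1/11730) = -211316/5865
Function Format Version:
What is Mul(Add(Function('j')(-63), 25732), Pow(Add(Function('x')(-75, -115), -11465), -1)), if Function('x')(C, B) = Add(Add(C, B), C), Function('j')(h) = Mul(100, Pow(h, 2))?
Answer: Rational(-211316, 5865) ≈ -36.030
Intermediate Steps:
Function('x')(C, B) = Add(B, Mul(2, C)) (Function('x')(C, B) = Add(Add(B, C), C) = Add(B, Mul(2, C)))
Mul(Add(Function('j')(-63), 25732), Pow(Add(Function('x')(-75, -115), -11465), -1)) = Mul(Add(Mul(100, Pow(-63, 2)), 25732), Pow(Add(Add(-115, Mul(2, -75)), -11465), -1)) = Mul(Add(Mul(100, 3969), 25732), Pow(Add(Add(-115, -150), -11465), -1)) = Mul(Add(396900, 25732), Pow(Add(-265, -11465), -1)) = Mul(422632, Pow(-11730, -1)) = Mul(422632, Rational(-1, 11730)) = Rational(-211316, 5865)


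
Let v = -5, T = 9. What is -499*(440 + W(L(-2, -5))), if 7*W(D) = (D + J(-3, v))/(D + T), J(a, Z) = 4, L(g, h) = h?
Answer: -6147181/28 ≈ -2.1954e+5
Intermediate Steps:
W(D) = (4 + D)/(7*(9 + D)) (W(D) = ((D + 4)/(D + 9))/7 = ((4 + D)/(9 + D))/7 = (4 + D)/(7*(9 + D)))
-499*(440 + W(L(-2, -5))) = -499*(440 + (4 - 5)/(7*(9 - 5))) = -499*(440 + (⅐)*(-1)/4) = -499*(440 + (⅐)*(¼)*(-1)) = -499*(440 - 1/28) = -499*12319/28 = -6147181/28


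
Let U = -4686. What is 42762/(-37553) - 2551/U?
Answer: -104585029/175973358 ≈ -0.59432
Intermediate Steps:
42762/(-37553) - 2551/U = 42762/(-37553) - 2551/(-4686) = 42762*(-1/37553) - 2551*(-1/4686) = -42762/37553 + 2551/4686 = -104585029/175973358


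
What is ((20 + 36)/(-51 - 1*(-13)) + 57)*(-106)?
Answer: -111830/19 ≈ -5885.8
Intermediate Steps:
((20 + 36)/(-51 - 1*(-13)) + 57)*(-106) = (56/(-51 + 13) + 57)*(-106) = (56/(-38) + 57)*(-106) = (56*(-1/38) + 57)*(-106) = (-28/19 + 57)*(-106) = (1055/19)*(-106) = -111830/19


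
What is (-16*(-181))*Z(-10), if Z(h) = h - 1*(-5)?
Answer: -14480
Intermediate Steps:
Z(h) = 5 + h (Z(h) = h + 5 = 5 + h)
(-16*(-181))*Z(-10) = (-16*(-181))*(5 - 10) = 2896*(-5) = -14480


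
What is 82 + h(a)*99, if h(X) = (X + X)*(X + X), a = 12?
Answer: 57106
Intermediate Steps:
h(X) = 4*X² (h(X) = (2*X)*(2*X) = 4*X²)
82 + h(a)*99 = 82 + (4*12²)*99 = 82 + (4*144)*99 = 82 + 576*99 = 82 + 57024 = 57106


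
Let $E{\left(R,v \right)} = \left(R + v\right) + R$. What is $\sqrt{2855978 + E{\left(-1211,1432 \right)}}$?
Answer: $2 \sqrt{713747} \approx 1689.7$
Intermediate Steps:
$E{\left(R,v \right)} = v + 2 R$
$\sqrt{2855978 + E{\left(-1211,1432 \right)}} = \sqrt{2855978 + \left(1432 + 2 \left(-1211\right)\right)} = \sqrt{2855978 + \left(1432 - 2422\right)} = \sqrt{2855978 - 990} = \sqrt{2854988} = 2 \sqrt{713747}$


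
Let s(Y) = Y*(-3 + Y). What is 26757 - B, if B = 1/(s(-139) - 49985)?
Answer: 809318980/30247 ≈ 26757.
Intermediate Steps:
B = -1/30247 (B = 1/(-139*(-3 - 139) - 49985) = 1/(-139*(-142) - 49985) = 1/(19738 - 49985) = 1/(-30247) = -1/30247 ≈ -3.3061e-5)
26757 - B = 26757 - 1*(-1/30247) = 26757 + 1/30247 = 809318980/30247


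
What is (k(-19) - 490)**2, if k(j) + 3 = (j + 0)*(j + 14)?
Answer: 158404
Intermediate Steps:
k(j) = -3 + j*(14 + j) (k(j) = -3 + (j + 0)*(j + 14) = -3 + j*(14 + j))
(k(-19) - 490)**2 = ((-3 + (-19)**2 + 14*(-19)) - 490)**2 = ((-3 + 361 - 266) - 490)**2 = (92 - 490)**2 = (-398)**2 = 158404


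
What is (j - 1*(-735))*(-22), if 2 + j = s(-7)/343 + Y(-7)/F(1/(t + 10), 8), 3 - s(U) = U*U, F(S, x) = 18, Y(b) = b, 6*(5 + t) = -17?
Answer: -49745443/3087 ≈ -16115.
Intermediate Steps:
t = -47/6 (t = -5 + (1/6)*(-17) = -5 - 17/6 = -47/6 ≈ -7.8333)
s(U) = 3 - U**2 (s(U) = 3 - U*U = 3 - U**2)
j = -15577/6174 (j = -2 + ((3 - 1*(-7)**2)/343 - 7/18) = -2 + ((3 - 1*49)*(1/343) - 7*1/18) = -2 + ((3 - 49)*(1/343) - 7/18) = -2 + (-46*1/343 - 7/18) = -2 + (-46/343 - 7/18) = -2 - 3229/6174 = -15577/6174 ≈ -2.5230)
(j - 1*(-735))*(-22) = (-15577/6174 - 1*(-735))*(-22) = (-15577/6174 + 735)*(-22) = (4522313/6174)*(-22) = -49745443/3087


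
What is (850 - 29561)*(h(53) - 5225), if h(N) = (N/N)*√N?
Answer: 150014975 - 28711*√53 ≈ 1.4981e+8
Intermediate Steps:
h(N) = √N (h(N) = 1*√N = √N)
(850 - 29561)*(h(53) - 5225) = (850 - 29561)*(√53 - 5225) = -28711*(-5225 + √53) = 150014975 - 28711*√53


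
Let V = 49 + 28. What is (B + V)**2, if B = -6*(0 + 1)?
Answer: 5041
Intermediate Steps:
V = 77
B = -6 (B = -6*1 = -6)
(B + V)**2 = (-6 + 77)**2 = 71**2 = 5041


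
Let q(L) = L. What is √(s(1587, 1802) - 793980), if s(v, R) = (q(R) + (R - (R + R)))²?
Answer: 6*I*√22055 ≈ 891.06*I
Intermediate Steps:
s(v, R) = 0 (s(v, R) = (R + (R - (R + R)))² = (R + (R - 2*R))² = (R - R)² = 0² = 0)
√(s(1587, 1802) - 793980) = √(0 - 793980) = √(-793980) = 6*I*√22055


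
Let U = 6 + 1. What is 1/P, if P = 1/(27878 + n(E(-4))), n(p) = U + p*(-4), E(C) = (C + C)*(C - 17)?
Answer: 27213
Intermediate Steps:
U = 7
E(C) = 2*C*(-17 + C) (E(C) = (2*C)*(-17 + C) = 2*C*(-17 + C))
n(p) = 7 - 4*p (n(p) = 7 + p*(-4) = 7 - 4*p)
P = 1/27213 (P = 1/(27878 + (7 - 8*(-4)*(-17 - 4))) = 1/(27878 + (7 - 8*(-4)*(-21))) = 1/(27878 + (7 - 4*168)) = 1/(27878 + (7 - 672)) = 1/(27878 - 665) = 1/27213 ≈ 3.6747e-5)
1/P = 1/(1/27213) = 27213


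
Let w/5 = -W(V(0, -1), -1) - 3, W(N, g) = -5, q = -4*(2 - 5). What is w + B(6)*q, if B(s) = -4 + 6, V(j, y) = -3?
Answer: 34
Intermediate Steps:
q = 12 (q = -4*(-3) = 12)
B(s) = 2
w = 10 (w = 5*(-1*(-5) - 3) = 5*(5 - 3) = 5*2 = 10)
w + B(6)*q = 10 + 2*12 = 10 + 24 = 34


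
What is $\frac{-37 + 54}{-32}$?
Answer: $- \frac{17}{32} \approx -0.53125$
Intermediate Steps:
$\frac{-37 + 54}{-32} = \left(- \frac{1}{32}\right) 17 = - \frac{17}{32}$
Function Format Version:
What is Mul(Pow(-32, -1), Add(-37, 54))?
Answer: Rational(-17, 32) ≈ -0.53125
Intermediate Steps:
Mul(Pow(-32, -1), Add(-37, 54)) = Mul(Rational(-1, 32), 17) = Rational(-17, 32)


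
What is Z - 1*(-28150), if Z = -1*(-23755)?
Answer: 51905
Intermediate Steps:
Z = 23755
Z - 1*(-28150) = 23755 - 1*(-28150) = 23755 + 28150 = 51905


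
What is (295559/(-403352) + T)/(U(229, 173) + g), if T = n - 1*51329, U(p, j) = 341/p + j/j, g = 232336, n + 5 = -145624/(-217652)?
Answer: -258004935010315431/1167732933427561264 ≈ -0.22095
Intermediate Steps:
n = -235659/54413 (n = -5 - 145624/(-217652) = -5 - 145624*(-1/217652) = -5 + 36406/54413 = -235659/54413 ≈ -4.3309)
U(p, j) = 1 + 341/p (U(p, j) = 341/p + 1 = 1 + 341/p)
T = -2793200536/54413 (T = -235659/54413 - 1*51329 = -235659/54413 - 51329 = -2793200536/54413 ≈ -51333.)
(295559/(-403352) + T)/(U(229, 173) + g) = (295559/(-403352) - 2793200536/54413)/((341 + 229)/229 + 232336) = (295559*(-1/403352) - 2793200536/54413)/((1/229)*570 + 232336) = (-295559/403352 - 2793200536/54413)/(570/229 + 232336) = -1126659104848539/(21947592376*53205514/229) = -1126659104848539/21947592376*229/53205514 = -258004935010315431/1167732933427561264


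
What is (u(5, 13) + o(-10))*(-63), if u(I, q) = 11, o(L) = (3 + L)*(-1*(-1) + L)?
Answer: -4662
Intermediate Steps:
o(L) = (1 + L)*(3 + L) (o(L) = (3 + L)*(1 + L) = (1 + L)*(3 + L))
(u(5, 13) + o(-10))*(-63) = (11 + (3 + (-10)² + 4*(-10)))*(-63) = (11 + (3 + 100 - 40))*(-63) = (11 + 63)*(-63) = 74*(-63) = -4662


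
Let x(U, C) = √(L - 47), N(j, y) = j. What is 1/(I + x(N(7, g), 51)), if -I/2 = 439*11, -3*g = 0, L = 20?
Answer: -9658/93276991 - 3*I*√3/93276991 ≈ -0.00010354 - 5.5707e-8*I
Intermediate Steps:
g = 0 (g = -⅓*0 = 0)
x(U, C) = 3*I*√3 (x(U, C) = √(20 - 47) = √(-27) = 3*I*√3)
I = -9658 (I = -878*11 = -2*4829 = -9658)
1/(I + x(N(7, g), 51)) = 1/(-9658 + 3*I*√3)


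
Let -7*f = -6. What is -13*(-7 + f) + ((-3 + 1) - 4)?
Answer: 517/7 ≈ 73.857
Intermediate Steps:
f = 6/7 (f = -⅐*(-6) = 6/7 ≈ 0.85714)
-13*(-7 + f) + ((-3 + 1) - 4) = -13*(-7 + 6/7) + ((-3 + 1) - 4) = -13*(-43/7) + (-2 - 4) = 559/7 - 6 = 517/7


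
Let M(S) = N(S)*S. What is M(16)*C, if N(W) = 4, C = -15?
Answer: -960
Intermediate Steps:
M(S) = 4*S
M(16)*C = (4*16)*(-15) = 64*(-15) = -960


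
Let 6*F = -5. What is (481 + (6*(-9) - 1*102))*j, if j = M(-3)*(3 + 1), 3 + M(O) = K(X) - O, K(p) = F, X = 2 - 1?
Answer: -3250/3 ≈ -1083.3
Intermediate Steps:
X = 1
F = -5/6 (F = (1/6)*(-5) = -5/6 ≈ -0.83333)
K(p) = -5/6
M(O) = -23/6 - O (M(O) = -3 + (-5/6 - O) = -23/6 - O)
j = -10/3 (j = (-23/6 - 1*(-3))*(3 + 1) = (-23/6 + 3)*4 = -5/6*4 = -10/3 ≈ -3.3333)
(481 + (6*(-9) - 1*102))*j = (481 + (6*(-9) - 1*102))*(-10/3) = (481 + (-54 - 102))*(-10/3) = (481 - 156)*(-10/3) = 325*(-10/3) = -3250/3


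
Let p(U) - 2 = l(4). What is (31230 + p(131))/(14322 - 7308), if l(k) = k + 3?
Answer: 10413/2338 ≈ 4.4538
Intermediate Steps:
l(k) = 3 + k
p(U) = 9 (p(U) = 2 + (3 + 4) = 2 + 7 = 9)
(31230 + p(131))/(14322 - 7308) = (31230 + 9)/(14322 - 7308) = 31239/7014 = 31239*(1/7014) = 10413/2338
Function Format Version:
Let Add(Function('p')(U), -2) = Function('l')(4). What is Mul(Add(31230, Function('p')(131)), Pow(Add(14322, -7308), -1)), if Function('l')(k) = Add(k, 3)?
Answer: Rational(10413, 2338) ≈ 4.4538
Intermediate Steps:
Function('l')(k) = Add(3, k)
Function('p')(U) = 9 (Function('p')(U) = Add(2, Add(3, 4)) = Add(2, 7) = 9)
Mul(Add(31230, Function('p')(131)), Pow(Add(14322, -7308), -1)) = Mul(Add(31230, 9), Pow(Add(14322, -7308), -1)) = Mul(31239, Pow(7014, -1)) = Mul(31239, Rational(1, 7014)) = Rational(10413, 2338)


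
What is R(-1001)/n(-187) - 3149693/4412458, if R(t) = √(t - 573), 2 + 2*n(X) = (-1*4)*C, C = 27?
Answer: -3149693/4412458 - I*√1574/55 ≈ -0.71382 - 0.72134*I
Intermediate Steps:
n(X) = -55 (n(X) = -1 + (-1*4*27)/2 = -1 + (-4*27)/2 = -1 + (½)*(-108) = -1 - 54 = -55)
R(t) = √(-573 + t)
R(-1001)/n(-187) - 3149693/4412458 = √(-573 - 1001)/(-55) - 3149693/4412458 = √(-1574)*(-1/55) - 3149693*1/4412458 = (I*√1574)*(-1/55) - 3149693/4412458 = -I*√1574/55 - 3149693/4412458 = -3149693/4412458 - I*√1574/55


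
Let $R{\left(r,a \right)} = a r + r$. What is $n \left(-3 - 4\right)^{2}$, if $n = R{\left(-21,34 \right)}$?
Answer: $-36015$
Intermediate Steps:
$R{\left(r,a \right)} = r + a r$
$n = -735$ ($n = - 21 \left(1 + 34\right) = \left(-21\right) 35 = -735$)
$n \left(-3 - 4\right)^{2} = - 735 \left(-3 - 4\right)^{2} = - 735 \left(-7\right)^{2} = \left(-735\right) 49 = -36015$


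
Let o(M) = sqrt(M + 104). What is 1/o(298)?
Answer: sqrt(402)/402 ≈ 0.049875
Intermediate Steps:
o(M) = sqrt(104 + M)
1/o(298) = 1/(sqrt(104 + 298)) = 1/(sqrt(402)) = sqrt(402)/402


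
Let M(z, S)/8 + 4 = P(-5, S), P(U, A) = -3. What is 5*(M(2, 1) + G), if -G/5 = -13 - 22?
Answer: 595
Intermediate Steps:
M(z, S) = -56 (M(z, S) = -32 + 8*(-3) = -32 - 24 = -56)
G = 175 (G = -5*(-13 - 22) = -5*(-35) = 175)
5*(M(2, 1) + G) = 5*(-56 + 175) = 5*119 = 595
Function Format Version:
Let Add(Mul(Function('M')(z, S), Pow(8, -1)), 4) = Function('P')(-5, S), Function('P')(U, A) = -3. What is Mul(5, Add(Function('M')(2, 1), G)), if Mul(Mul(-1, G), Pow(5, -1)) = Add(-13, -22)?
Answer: 595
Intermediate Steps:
Function('M')(z, S) = -56 (Function('M')(z, S) = Add(-32, Mul(8, -3)) = Add(-32, -24) = -56)
G = 175 (G = Mul(-5, Add(-13, -22)) = Mul(-5, -35) = 175)
Mul(5, Add(Function('M')(2, 1), G)) = Mul(5, Add(-56, 175)) = Mul(5, 119) = 595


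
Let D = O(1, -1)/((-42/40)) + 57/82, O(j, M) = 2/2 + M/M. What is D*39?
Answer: -27079/574 ≈ -47.176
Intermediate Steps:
O(j, M) = 2 (O(j, M) = 2*(½) + 1 = 1 + 1 = 2)
D = -2083/1722 (D = 2/((-42/40)) + 57/82 = 2/((-42*1/40)) + 57*(1/82) = 2/(-21/20) + 57/82 = 2*(-20/21) + 57/82 = -40/21 + 57/82 = -2083/1722 ≈ -1.2096)
D*39 = -2083/1722*39 = -27079/574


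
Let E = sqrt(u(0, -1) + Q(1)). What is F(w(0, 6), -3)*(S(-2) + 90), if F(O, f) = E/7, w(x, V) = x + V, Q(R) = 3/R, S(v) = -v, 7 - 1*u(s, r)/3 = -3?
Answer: 92*sqrt(33)/7 ≈ 75.500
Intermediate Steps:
u(s, r) = 30 (u(s, r) = 21 - 3*(-3) = 21 + 9 = 30)
E = sqrt(33) (E = sqrt(30 + 3/1) = sqrt(30 + 3*1) = sqrt(30 + 3) = sqrt(33) ≈ 5.7446)
w(x, V) = V + x
F(O, f) = sqrt(33)/7
F(w(0, 6), -3)*(S(-2) + 90) = (sqrt(33)/7)*(-1*(-2) + 90) = (sqrt(33)/7)*(2 + 90) = (sqrt(33)/7)*92 = 92*sqrt(33)/7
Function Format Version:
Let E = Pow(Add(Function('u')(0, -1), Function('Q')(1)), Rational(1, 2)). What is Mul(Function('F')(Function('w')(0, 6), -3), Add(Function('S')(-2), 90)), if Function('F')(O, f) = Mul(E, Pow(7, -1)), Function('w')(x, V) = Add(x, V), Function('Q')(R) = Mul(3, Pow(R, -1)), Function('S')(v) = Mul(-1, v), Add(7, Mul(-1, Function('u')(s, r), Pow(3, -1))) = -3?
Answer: Mul(Rational(92, 7), Pow(33, Rational(1, 2))) ≈ 75.500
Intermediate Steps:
Function('u')(s, r) = 30 (Function('u')(s, r) = Add(21, Mul(-3, -3)) = Add(21, 9) = 30)
E = Pow(33, Rational(1, 2)) (E = Pow(Add(30, Mul(3, Pow(1, -1))), Rational(1, 2)) = Pow(Add(30, Mul(3, 1)), Rational(1, 2)) = Pow(Add(30, 3), Rational(1, 2)) = Pow(33, Rational(1, 2)) ≈ 5.7446)
Function('w')(x, V) = Add(V, x)
Function('F')(O, f) = Mul(Rational(1, 7), Pow(33, Rational(1, 2))) (Function('F')(O, f) = Mul(Pow(33, Rational(1, 2)), Pow(7, -1)) = Mul(Pow(33, Rational(1, 2)), Rational(1, 7)) = Mul(Rational(1, 7), Pow(33, Rational(1, 2))))
Mul(Function('F')(Function('w')(0, 6), -3), Add(Function('S')(-2), 90)) = Mul(Mul(Rational(1, 7), Pow(33, Rational(1, 2))), Add(Mul(-1, -2), 90)) = Mul(Mul(Rational(1, 7), Pow(33, Rational(1, 2))), Add(2, 90)) = Mul(Mul(Rational(1, 7), Pow(33, Rational(1, 2))), 92) = Mul(Rational(92, 7), Pow(33, Rational(1, 2)))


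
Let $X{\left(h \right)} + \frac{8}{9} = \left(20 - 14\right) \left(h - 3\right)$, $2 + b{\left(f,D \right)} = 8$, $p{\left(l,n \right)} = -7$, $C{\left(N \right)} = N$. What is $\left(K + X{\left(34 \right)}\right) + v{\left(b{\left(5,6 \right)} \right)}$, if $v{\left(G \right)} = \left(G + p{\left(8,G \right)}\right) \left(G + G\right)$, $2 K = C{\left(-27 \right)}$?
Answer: $\frac{2873}{18} \approx 159.61$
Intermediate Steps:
$b{\left(f,D \right)} = 6$ ($b{\left(f,D \right)} = -2 + 8 = 6$)
$K = - \frac{27}{2}$ ($K = \frac{1}{2} \left(-27\right) = - \frac{27}{2} \approx -13.5$)
$v{\left(G \right)} = 2 G \left(-7 + G\right)$ ($v{\left(G \right)} = \left(G - 7\right) \left(G + G\right) = \left(-7 + G\right) 2 G = 2 G \left(-7 + G\right)$)
$X{\left(h \right)} = - \frac{170}{9} + 6 h$ ($X{\left(h \right)} = - \frac{8}{9} + \left(20 - 14\right) \left(h - 3\right) = - \frac{8}{9} + 6 \left(-3 + h\right) = - \frac{8}{9} + \left(-18 + 6 h\right) = - \frac{170}{9} + 6 h$)
$\left(K + X{\left(34 \right)}\right) + v{\left(b{\left(5,6 \right)} \right)} = \left(- \frac{27}{2} + \left(- \frac{170}{9} + 6 \cdot 34\right)\right) + 2 \cdot 6 \left(-7 + 6\right) = \left(- \frac{27}{2} + \left(- \frac{170}{9} + 204\right)\right) + 2 \cdot 6 \left(-1\right) = \left(- \frac{27}{2} + \frac{1666}{9}\right) - 12 = \frac{3089}{18} - 12 = \frac{2873}{18}$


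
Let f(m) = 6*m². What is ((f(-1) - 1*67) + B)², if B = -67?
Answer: 16384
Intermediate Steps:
((f(-1) - 1*67) + B)² = ((6*(-1)² - 1*67) - 67)² = ((6*1 - 67) - 67)² = ((6 - 67) - 67)² = (-61 - 67)² = (-128)² = 16384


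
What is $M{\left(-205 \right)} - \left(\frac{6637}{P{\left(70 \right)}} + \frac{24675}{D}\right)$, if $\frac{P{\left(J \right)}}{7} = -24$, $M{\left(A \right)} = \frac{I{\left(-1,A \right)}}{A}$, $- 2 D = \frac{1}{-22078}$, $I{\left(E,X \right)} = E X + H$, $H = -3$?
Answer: $- \frac{37524076565351}{34440} \approx -1.0895 \cdot 10^{9}$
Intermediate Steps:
$I{\left(E,X \right)} = -3 + E X$ ($I{\left(E,X \right)} = E X - 3 = -3 + E X$)
$D = \frac{1}{44156}$ ($D = - \frac{1}{2 \left(-22078\right)} = \left(- \frac{1}{2}\right) \left(- \frac{1}{22078}\right) = \frac{1}{44156} \approx 2.2647 \cdot 10^{-5}$)
$M{\left(A \right)} = \frac{-3 - A}{A}$
$P{\left(J \right)} = -168$ ($P{\left(J \right)} = 7 \left(-24\right) = -168$)
$M{\left(-205 \right)} - \left(\frac{6637}{P{\left(70 \right)}} + \frac{24675}{D}\right) = \frac{-3 - -205}{-205} - \left(1089549300 - \frac{6637}{168}\right) = - \frac{-3 + 205}{205} - \frac{183044275763}{168} = \left(- \frac{1}{205}\right) 202 + \left(-1089549300 + \frac{6637}{168}\right) = - \frac{202}{205} - \frac{183044275763}{168} = - \frac{37524076565351}{34440}$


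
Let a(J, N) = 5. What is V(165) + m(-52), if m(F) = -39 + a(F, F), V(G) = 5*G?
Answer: 791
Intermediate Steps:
m(F) = -34 (m(F) = -39 + 5 = -34)
V(165) + m(-52) = 5*165 - 34 = 825 - 34 = 791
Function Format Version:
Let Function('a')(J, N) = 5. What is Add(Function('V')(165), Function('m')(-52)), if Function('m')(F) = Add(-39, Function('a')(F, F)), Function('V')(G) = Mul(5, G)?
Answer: 791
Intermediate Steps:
Function('m')(F) = -34 (Function('m')(F) = Add(-39, 5) = -34)
Add(Function('V')(165), Function('m')(-52)) = Add(Mul(5, 165), -34) = Add(825, -34) = 791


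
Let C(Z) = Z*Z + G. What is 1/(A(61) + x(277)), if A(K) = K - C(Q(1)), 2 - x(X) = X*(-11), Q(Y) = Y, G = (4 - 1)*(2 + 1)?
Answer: 1/3100 ≈ 0.00032258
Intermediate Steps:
G = 9 (G = 3*3 = 9)
x(X) = 2 + 11*X (x(X) = 2 - X*(-11) = 2 - (-11)*X = 2 + 11*X)
C(Z) = 9 + Z² (C(Z) = Z*Z + 9 = Z² + 9 = 9 + Z²)
A(K) = -10 + K (A(K) = K - (9 + 1²) = K - (9 + 1) = K - 1*10 = K - 10 = -10 + K)
1/(A(61) + x(277)) = 1/((-10 + 61) + (2 + 11*277)) = 1/(51 + (2 + 3047)) = 1/(51 + 3049) = 1/3100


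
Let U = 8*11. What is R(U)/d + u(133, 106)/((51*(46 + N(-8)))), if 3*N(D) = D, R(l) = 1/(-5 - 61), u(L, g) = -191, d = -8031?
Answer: -25309144/292850415 ≈ -0.086423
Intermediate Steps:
U = 88
R(l) = -1/66 (R(l) = 1/(-66) = -1/66)
N(D) = D/3
R(U)/d + u(133, 106)/((51*(46 + N(-8)))) = -1/66/(-8031) - 191*1/(51*(46 + (1/3)*(-8))) = -1/66*(-1/8031) - 191*1/(51*(46 - 8/3)) = 1/530046 - 191/(51*(130/3)) = 1/530046 - 191/2210 = -25309144/292850415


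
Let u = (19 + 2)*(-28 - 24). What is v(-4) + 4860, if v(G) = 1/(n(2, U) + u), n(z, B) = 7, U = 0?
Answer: 5273099/1085 ≈ 4860.0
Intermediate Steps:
u = -1092 (u = 21*(-52) = -1092)
v(G) = -1/1085 (v(G) = 1/(7 - 1092) = 1/(-1085) = -1/1085)
v(-4) + 4860 = -1/1085 + 4860 = 5273099/1085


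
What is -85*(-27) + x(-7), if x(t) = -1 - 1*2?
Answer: 2292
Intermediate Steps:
x(t) = -3 (x(t) = -1 - 2 = -3)
-85*(-27) + x(-7) = -85*(-27) - 3 = 2295 - 3 = 2292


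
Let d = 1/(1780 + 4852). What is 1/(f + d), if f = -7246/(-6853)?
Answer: 45449096/48062325 ≈ 0.94563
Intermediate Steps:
f = 7246/6853 (f = -7246*(-1/6853) = 7246/6853 ≈ 1.0573)
d = 1/6632 ≈ 0.00015078
1/(f + d) = 1/(7246/6853 + 1/6632) = 1/(48062325/45449096) = 45449096/48062325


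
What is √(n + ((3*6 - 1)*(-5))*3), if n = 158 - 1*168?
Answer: I*√265 ≈ 16.279*I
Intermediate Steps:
n = -10 (n = 158 - 168 = -10)
√(n + ((3*6 - 1)*(-5))*3) = √(-10 + ((3*6 - 1)*(-5))*3) = √(-10 + ((18 - 1)*(-5))*3) = √(-10 + (17*(-5))*3) = √(-10 - 85*3) = √(-10 - 255) = √(-265) = I*√265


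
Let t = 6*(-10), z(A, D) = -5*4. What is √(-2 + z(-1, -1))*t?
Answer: -60*I*√22 ≈ -281.42*I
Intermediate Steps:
z(A, D) = -20
t = -60
√(-2 + z(-1, -1))*t = √(-2 - 20)*(-60) = √(-22)*(-60) = (I*√22)*(-60) = -60*I*√22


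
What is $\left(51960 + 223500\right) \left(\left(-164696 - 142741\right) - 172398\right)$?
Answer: $-132175349100$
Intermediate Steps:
$\left(51960 + 223500\right) \left(\left(-164696 - 142741\right) - 172398\right) = 275460 \left(\left(-164696 - 142741\right) - 172398\right) = 275460 \left(-307437 - 172398\right) = 275460 \left(-479835\right) = -132175349100$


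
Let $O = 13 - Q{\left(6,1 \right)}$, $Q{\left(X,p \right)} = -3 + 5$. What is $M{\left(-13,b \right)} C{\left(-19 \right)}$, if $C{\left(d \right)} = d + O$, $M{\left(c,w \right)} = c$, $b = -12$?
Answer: $104$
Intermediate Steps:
$Q{\left(X,p \right)} = 2$
$O = 11$ ($O = 13 - 2 = 11$)
$C{\left(d \right)} = 11 + d$ ($C{\left(d \right)} = d + 11 = 11 + d$)
$M{\left(-13,b \right)} C{\left(-19 \right)} = - 13 \left(11 - 19\right) = \left(-13\right) \left(-8\right) = 104$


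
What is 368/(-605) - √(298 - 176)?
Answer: -368/605 - √122 ≈ -11.654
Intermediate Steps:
368/(-605) - √(298 - 176) = 368*(-1/605) - √122 = -368/605 - √122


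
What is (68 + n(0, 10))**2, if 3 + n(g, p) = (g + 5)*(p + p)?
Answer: 27225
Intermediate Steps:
n(g, p) = -3 + 2*p*(5 + g) (n(g, p) = -3 + (g + 5)*(p + p) = -3 + (5 + g)*(2*p) = -3 + 2*p*(5 + g))
(68 + n(0, 10))**2 = (68 + (-3 + 10*10 + 2*0*10))**2 = (68 + (-3 + 100 + 0))**2 = (68 + 97)**2 = 165**2 = 27225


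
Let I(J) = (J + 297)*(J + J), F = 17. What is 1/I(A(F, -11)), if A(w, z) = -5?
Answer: -1/2920 ≈ -0.00034247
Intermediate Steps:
I(J) = 2*J*(297 + J) (I(J) = (297 + J)*(2*J) = 2*J*(297 + J))
1/I(A(F, -11)) = 1/(2*(-5)*(297 - 5)) = 1/(2*(-5)*292) = 1/(-2920) = -1/2920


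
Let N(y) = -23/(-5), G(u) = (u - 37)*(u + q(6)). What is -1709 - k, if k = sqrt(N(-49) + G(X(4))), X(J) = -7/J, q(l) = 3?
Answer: -1709 - I*sqrt(17535)/20 ≈ -1709.0 - 6.621*I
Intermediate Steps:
G(u) = (-37 + u)*(3 + u) (G(u) = (u - 37)*(u + 3) = (-37 + u)*(3 + u))
N(y) = 23/5 (N(y) = -23*(-1/5) = 23/5)
k = I*sqrt(17535)/20 (k = sqrt(23/5 + (-111 + (-7/4)**2 - (-238)/4)) = sqrt(23/5 + (-111 + (-7*1/4)**2 - (-238)/4)) = sqrt(23/5 + (-111 + (-7/4)**2 - 34*(-7/4))) = sqrt(23/5 + (-111 + 49/16 + 119/2)) = sqrt(23/5 - 775/16) = sqrt(-3507/80) = I*sqrt(17535)/20 ≈ 6.621*I)
-1709 - k = -1709 - I*sqrt(17535)/20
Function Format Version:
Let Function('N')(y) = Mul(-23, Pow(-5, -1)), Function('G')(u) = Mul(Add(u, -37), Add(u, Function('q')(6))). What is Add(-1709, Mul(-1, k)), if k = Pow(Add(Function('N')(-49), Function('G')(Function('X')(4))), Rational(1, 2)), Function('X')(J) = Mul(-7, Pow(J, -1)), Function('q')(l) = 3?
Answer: Add(-1709, Mul(Rational(-1, 20), I, Pow(17535, Rational(1, 2)))) ≈ Add(-1709.0, Mul(-6.6210, I))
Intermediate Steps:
Function('G')(u) = Mul(Add(-37, u), Add(3, u)) (Function('G')(u) = Mul(Add(u, -37), Add(u, 3)) = Mul(Add(-37, u), Add(3, u)))
Function('N')(y) = Rational(23, 5) (Function('N')(y) = Mul(-23, Rational(-1, 5)) = Rational(23, 5))
k = Mul(Rational(1, 20), I, Pow(17535, Rational(1, 2))) (k = Pow(Add(Rational(23, 5), Add(-111, Pow(Mul(-7, Pow(4, -1)), 2), Mul(-34, Mul(-7, Pow(4, -1))))), Rational(1, 2)) = Pow(Add(Rational(23, 5), Add(-111, Pow(Mul(-7, Rational(1, 4)), 2), Mul(-34, Mul(-7, Rational(1, 4))))), Rational(1, 2)) = Pow(Add(Rational(23, 5), Add(-111, Pow(Rational(-7, 4), 2), Mul(-34, Rational(-7, 4)))), Rational(1, 2)) = Pow(Add(Rational(23, 5), Add(-111, Rational(49, 16), Rational(119, 2))), Rational(1, 2)) = Pow(Add(Rational(23, 5), Rational(-775, 16)), Rational(1, 2)) = Pow(Rational(-3507, 80), Rational(1, 2)) = Mul(Rational(1, 20), I, Pow(17535, Rational(1, 2))) ≈ Mul(6.6210, I))
Add(-1709, Mul(-1, k)) = Add(-1709, Mul(-1, Mul(Rational(1, 20), I, Pow(17535, Rational(1, 2))))) = Add(-1709, Mul(Rational(-1, 20), I, Pow(17535, Rational(1, 2))))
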